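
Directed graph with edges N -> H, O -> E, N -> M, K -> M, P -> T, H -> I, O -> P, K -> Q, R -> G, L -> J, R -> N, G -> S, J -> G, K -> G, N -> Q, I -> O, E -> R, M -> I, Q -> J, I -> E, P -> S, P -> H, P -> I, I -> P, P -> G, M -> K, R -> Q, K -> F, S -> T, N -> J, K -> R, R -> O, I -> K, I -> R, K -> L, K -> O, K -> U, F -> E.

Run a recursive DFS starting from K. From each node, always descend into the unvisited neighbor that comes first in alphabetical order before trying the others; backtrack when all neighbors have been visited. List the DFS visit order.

K -> F -> E -> R -> G -> S -> T -> N -> H -> I -> O -> P -> J -> M -> Q -> L -> U

Visit K
K → F
F → E
E → R
R → G
G → S
S → T
R → N
N → H
H → I
I → O
O → P
N → J
N → M
N → Q
K → L
K → U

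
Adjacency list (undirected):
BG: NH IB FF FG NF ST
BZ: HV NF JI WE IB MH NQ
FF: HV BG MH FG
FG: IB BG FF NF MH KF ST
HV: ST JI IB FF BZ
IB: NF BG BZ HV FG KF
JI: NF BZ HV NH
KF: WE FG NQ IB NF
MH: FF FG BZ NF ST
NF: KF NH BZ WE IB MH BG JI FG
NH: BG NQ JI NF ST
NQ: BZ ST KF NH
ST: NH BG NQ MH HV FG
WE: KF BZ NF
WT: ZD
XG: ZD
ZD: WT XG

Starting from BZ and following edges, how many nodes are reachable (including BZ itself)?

BFS from BZ visits: BZ, HV, NF, JI, WE, IB, MH, NQ, ST, FF, KF, NH, BG, FG
Reachable nodes: 14 of 17 total.

14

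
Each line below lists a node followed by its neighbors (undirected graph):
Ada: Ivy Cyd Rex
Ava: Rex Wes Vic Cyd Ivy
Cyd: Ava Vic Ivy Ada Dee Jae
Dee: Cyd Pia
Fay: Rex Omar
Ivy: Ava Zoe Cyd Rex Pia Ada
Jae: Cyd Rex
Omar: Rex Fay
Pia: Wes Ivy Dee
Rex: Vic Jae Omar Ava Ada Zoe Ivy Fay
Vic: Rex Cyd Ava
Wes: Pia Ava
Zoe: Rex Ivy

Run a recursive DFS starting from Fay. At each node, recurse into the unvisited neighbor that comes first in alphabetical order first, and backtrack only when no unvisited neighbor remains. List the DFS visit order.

Visit Fay
Fay → Omar
Omar → Rex
Rex → Ada
Ada → Cyd
Cyd → Ava
Ava → Ivy
Ivy → Pia
Pia → Dee
Pia → Wes
Ivy → Zoe
Ava → Vic
Cyd → Jae

Fay -> Omar -> Rex -> Ada -> Cyd -> Ava -> Ivy -> Pia -> Dee -> Wes -> Zoe -> Vic -> Jae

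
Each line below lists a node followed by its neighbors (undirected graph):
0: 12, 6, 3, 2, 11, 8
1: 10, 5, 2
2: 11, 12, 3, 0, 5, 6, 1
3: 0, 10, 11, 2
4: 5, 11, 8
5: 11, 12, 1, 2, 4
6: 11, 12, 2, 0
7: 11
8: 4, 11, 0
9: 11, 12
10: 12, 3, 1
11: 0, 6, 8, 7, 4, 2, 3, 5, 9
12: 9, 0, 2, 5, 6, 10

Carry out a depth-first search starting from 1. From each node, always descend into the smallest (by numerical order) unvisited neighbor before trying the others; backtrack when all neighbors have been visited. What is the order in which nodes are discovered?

1 2 0 3 10 12 5 4 8 11 6 7 9

Visit 1
1 → 2
2 → 0
0 → 3
3 → 10
10 → 12
12 → 5
5 → 4
4 → 8
8 → 11
11 → 6
11 → 7
11 → 9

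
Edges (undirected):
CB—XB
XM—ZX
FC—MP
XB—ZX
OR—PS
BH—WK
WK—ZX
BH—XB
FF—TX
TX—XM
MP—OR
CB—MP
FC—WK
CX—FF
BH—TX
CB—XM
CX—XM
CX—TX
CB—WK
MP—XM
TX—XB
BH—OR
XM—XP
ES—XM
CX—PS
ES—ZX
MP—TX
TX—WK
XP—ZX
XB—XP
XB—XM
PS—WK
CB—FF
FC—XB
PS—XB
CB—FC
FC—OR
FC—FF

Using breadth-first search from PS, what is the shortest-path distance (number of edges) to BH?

2

Level 0: PS
Level 1: CX, OR, WK, XB
Level 2: BH, CB, FC, FF, MP, TX, XM, XP, ZX
Level 3: ES
BH first appears at level 2.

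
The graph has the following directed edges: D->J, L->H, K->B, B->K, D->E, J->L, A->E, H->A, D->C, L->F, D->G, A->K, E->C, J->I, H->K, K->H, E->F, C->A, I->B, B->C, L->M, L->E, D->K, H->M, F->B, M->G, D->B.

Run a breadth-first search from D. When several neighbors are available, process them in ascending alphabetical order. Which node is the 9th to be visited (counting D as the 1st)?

F

Visit D; enqueue B, C, E, G, J, K → queue [B, C, E, G, J, K]
Visit B → queue [C, E, G, J, K]
Visit C; enqueue A → queue [E, G, J, K, A]
Visit E; enqueue F → queue [G, J, K, A, F]
Visit G → queue [J, K, A, F]
Visit J; enqueue I, L → queue [K, A, F, I, L]
Visit K; enqueue H → queue [A, F, I, L, H]
Visit A → queue [F, I, L, H]
Visit F → queue [I, L, H]
Visit I → queue [L, H]
Visit L; enqueue M → queue [H, M]
Visit H → queue [M]
Visit M → queue []

Visit order: D, B, C, E, G, J, K, A, F, I, L, H, M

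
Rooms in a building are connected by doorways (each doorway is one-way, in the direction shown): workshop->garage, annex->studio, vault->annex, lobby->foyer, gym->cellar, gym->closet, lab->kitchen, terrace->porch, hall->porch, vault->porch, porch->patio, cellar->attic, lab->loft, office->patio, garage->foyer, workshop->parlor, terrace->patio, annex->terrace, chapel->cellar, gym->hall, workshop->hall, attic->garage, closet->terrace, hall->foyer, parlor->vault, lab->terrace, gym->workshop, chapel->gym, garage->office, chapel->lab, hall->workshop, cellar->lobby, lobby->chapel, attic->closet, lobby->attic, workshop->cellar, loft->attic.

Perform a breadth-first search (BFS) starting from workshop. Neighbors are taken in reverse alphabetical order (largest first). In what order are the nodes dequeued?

workshop -> parlor -> hall -> garage -> cellar -> vault -> porch -> foyer -> office -> lobby -> attic -> annex -> patio -> chapel -> closet -> terrace -> studio -> lab -> gym -> loft -> kitchen

Visit workshop; enqueue parlor, hall, garage, cellar → queue [parlor, hall, garage, cellar]
Visit parlor; enqueue vault → queue [hall, garage, cellar, vault]
Visit hall; enqueue porch, foyer → queue [garage, cellar, vault, porch, foyer]
Visit garage; enqueue office → queue [cellar, vault, porch, foyer, office]
Visit cellar; enqueue lobby, attic → queue [vault, porch, foyer, office, lobby, attic]
Visit vault; enqueue annex → queue [porch, foyer, office, lobby, attic, annex]
Visit porch; enqueue patio → queue [foyer, office, lobby, attic, annex, patio]
Visit foyer → queue [office, lobby, attic, annex, patio]
Visit office → queue [lobby, attic, annex, patio]
Visit lobby; enqueue chapel → queue [attic, annex, patio, chapel]
Visit attic; enqueue closet → queue [annex, patio, chapel, closet]
Visit annex; enqueue terrace, studio → queue [patio, chapel, closet, terrace, studio]
Visit patio → queue [chapel, closet, terrace, studio]
Visit chapel; enqueue lab, gym → queue [closet, terrace, studio, lab, gym]
Visit closet → queue [terrace, studio, lab, gym]
Visit terrace → queue [studio, lab, gym]
Visit studio → queue [lab, gym]
Visit lab; enqueue loft, kitchen → queue [gym, loft, kitchen]
Visit gym → queue [loft, kitchen]
Visit loft → queue [kitchen]
Visit kitchen → queue []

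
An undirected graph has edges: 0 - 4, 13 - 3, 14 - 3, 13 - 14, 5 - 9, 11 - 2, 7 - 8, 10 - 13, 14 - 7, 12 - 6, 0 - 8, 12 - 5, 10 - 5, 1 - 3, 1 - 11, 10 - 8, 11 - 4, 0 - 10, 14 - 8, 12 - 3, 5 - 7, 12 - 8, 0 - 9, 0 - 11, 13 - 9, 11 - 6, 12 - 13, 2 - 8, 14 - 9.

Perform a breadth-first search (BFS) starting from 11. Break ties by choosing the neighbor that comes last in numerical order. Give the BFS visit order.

Visit 11; enqueue 6, 4, 2, 1, 0 → queue [6, 4, 2, 1, 0]
Visit 6; enqueue 12 → queue [4, 2, 1, 0, 12]
Visit 4 → queue [2, 1, 0, 12]
Visit 2; enqueue 8 → queue [1, 0, 12, 8]
Visit 1; enqueue 3 → queue [0, 12, 8, 3]
Visit 0; enqueue 10, 9 → queue [12, 8, 3, 10, 9]
Visit 12; enqueue 13, 5 → queue [8, 3, 10, 9, 13, 5]
Visit 8; enqueue 14, 7 → queue [3, 10, 9, 13, 5, 14, 7]
Visit 3 → queue [10, 9, 13, 5, 14, 7]
Visit 10 → queue [9, 13, 5, 14, 7]
Visit 9 → queue [13, 5, 14, 7]
Visit 13 → queue [5, 14, 7]
Visit 5 → queue [14, 7]
Visit 14 → queue [7]
Visit 7 → queue []

11 → 6 → 4 → 2 → 1 → 0 → 12 → 8 → 3 → 10 → 9 → 13 → 5 → 14 → 7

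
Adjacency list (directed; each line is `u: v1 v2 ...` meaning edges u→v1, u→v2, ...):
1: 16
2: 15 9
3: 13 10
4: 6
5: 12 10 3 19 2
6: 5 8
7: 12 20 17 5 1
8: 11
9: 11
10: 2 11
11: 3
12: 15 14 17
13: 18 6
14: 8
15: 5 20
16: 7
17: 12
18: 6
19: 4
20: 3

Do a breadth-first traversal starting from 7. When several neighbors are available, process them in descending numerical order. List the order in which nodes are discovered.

7 → 20 → 17 → 12 → 5 → 1 → 3 → 15 → 14 → 19 → 10 → 2 → 16 → 13 → 8 → 4 → 11 → 9 → 18 → 6

Visit 7; enqueue 20, 17, 12, 5, 1 → queue [20, 17, 12, 5, 1]
Visit 20; enqueue 3 → queue [17, 12, 5, 1, 3]
Visit 17 → queue [12, 5, 1, 3]
Visit 12; enqueue 15, 14 → queue [5, 1, 3, 15, 14]
Visit 5; enqueue 19, 10, 2 → queue [1, 3, 15, 14, 19, 10, 2]
Visit 1; enqueue 16 → queue [3, 15, 14, 19, 10, 2, 16]
Visit 3; enqueue 13 → queue [15, 14, 19, 10, 2, 16, 13]
Visit 15 → queue [14, 19, 10, 2, 16, 13]
Visit 14; enqueue 8 → queue [19, 10, 2, 16, 13, 8]
Visit 19; enqueue 4 → queue [10, 2, 16, 13, 8, 4]
Visit 10; enqueue 11 → queue [2, 16, 13, 8, 4, 11]
Visit 2; enqueue 9 → queue [16, 13, 8, 4, 11, 9]
Visit 16 → queue [13, 8, 4, 11, 9]
Visit 13; enqueue 18, 6 → queue [8, 4, 11, 9, 18, 6]
Visit 8 → queue [4, 11, 9, 18, 6]
Visit 4 → queue [11, 9, 18, 6]
Visit 11 → queue [9, 18, 6]
Visit 9 → queue [18, 6]
Visit 18 → queue [6]
Visit 6 → queue []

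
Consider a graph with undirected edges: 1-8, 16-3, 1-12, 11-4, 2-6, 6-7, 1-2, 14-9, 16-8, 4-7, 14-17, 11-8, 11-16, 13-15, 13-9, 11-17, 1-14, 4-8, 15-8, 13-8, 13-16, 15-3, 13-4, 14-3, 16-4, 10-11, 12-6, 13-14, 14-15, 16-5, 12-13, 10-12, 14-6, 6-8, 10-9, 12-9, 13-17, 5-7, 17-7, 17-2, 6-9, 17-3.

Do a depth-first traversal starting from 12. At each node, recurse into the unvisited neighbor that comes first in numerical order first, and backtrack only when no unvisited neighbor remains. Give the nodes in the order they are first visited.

Visit 12
12 → 1
1 → 2
2 → 6
6 → 7
7 → 4
4 → 8
8 → 11
11 → 10
10 → 9
9 → 13
13 → 14
14 → 3
3 → 15
3 → 16
16 → 5
3 → 17

12 -> 1 -> 2 -> 6 -> 7 -> 4 -> 8 -> 11 -> 10 -> 9 -> 13 -> 14 -> 3 -> 15 -> 16 -> 5 -> 17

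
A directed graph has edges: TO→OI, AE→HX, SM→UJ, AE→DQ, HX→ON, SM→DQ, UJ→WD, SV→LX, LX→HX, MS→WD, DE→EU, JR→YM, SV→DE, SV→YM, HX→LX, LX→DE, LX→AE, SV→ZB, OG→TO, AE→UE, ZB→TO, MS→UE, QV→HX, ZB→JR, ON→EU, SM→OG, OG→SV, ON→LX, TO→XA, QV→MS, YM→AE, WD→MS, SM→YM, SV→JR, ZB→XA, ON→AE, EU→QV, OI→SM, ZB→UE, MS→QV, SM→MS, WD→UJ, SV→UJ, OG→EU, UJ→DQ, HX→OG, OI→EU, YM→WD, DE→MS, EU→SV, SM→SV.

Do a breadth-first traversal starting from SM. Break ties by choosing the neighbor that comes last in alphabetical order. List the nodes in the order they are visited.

Visit SM; enqueue YM, UJ, SV, OG, MS, DQ → queue [YM, UJ, SV, OG, MS, DQ]
Visit YM; enqueue WD, AE → queue [UJ, SV, OG, MS, DQ, WD, AE]
Visit UJ → queue [SV, OG, MS, DQ, WD, AE]
Visit SV; enqueue ZB, LX, JR, DE → queue [OG, MS, DQ, WD, AE, ZB, LX, JR, DE]
Visit OG; enqueue TO, EU → queue [MS, DQ, WD, AE, ZB, LX, JR, DE, TO, EU]
Visit MS; enqueue UE, QV → queue [DQ, WD, AE, ZB, LX, JR, DE, TO, EU, UE, QV]
Visit DQ → queue [WD, AE, ZB, LX, JR, DE, TO, EU, UE, QV]
Visit WD → queue [AE, ZB, LX, JR, DE, TO, EU, UE, QV]
Visit AE; enqueue HX → queue [ZB, LX, JR, DE, TO, EU, UE, QV, HX]
Visit ZB; enqueue XA → queue [LX, JR, DE, TO, EU, UE, QV, HX, XA]
Visit LX → queue [JR, DE, TO, EU, UE, QV, HX, XA]
Visit JR → queue [DE, TO, EU, UE, QV, HX, XA]
Visit DE → queue [TO, EU, UE, QV, HX, XA]
Visit TO; enqueue OI → queue [EU, UE, QV, HX, XA, OI]
Visit EU → queue [UE, QV, HX, XA, OI]
Visit UE → queue [QV, HX, XA, OI]
Visit QV → queue [HX, XA, OI]
Visit HX; enqueue ON → queue [XA, OI, ON]
Visit XA → queue [OI, ON]
Visit OI → queue [ON]
Visit ON → queue []

SM, YM, UJ, SV, OG, MS, DQ, WD, AE, ZB, LX, JR, DE, TO, EU, UE, QV, HX, XA, OI, ON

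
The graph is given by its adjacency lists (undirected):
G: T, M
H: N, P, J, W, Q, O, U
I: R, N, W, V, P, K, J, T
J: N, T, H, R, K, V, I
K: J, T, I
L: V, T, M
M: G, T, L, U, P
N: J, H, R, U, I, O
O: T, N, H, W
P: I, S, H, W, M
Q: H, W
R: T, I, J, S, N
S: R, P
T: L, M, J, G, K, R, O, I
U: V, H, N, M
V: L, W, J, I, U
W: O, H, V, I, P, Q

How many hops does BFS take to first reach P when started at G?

2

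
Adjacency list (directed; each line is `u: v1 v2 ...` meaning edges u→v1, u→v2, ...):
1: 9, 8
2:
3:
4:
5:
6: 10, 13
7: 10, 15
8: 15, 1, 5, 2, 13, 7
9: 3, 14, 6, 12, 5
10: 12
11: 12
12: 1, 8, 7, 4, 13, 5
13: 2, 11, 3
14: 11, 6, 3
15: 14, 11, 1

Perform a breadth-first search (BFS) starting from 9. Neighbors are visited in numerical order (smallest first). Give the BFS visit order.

Visit 9; enqueue 3, 5, 6, 12, 14 → queue [3, 5, 6, 12, 14]
Visit 3 → queue [5, 6, 12, 14]
Visit 5 → queue [6, 12, 14]
Visit 6; enqueue 10, 13 → queue [12, 14, 10, 13]
Visit 12; enqueue 1, 4, 7, 8 → queue [14, 10, 13, 1, 4, 7, 8]
Visit 14; enqueue 11 → queue [10, 13, 1, 4, 7, 8, 11]
Visit 10 → queue [13, 1, 4, 7, 8, 11]
Visit 13; enqueue 2 → queue [1, 4, 7, 8, 11, 2]
Visit 1 → queue [4, 7, 8, 11, 2]
Visit 4 → queue [7, 8, 11, 2]
Visit 7; enqueue 15 → queue [8, 11, 2, 15]
Visit 8 → queue [11, 2, 15]
Visit 11 → queue [2, 15]
Visit 2 → queue [15]
Visit 15 → queue []

9 → 3 → 5 → 6 → 12 → 14 → 10 → 13 → 1 → 4 → 7 → 8 → 11 → 2 → 15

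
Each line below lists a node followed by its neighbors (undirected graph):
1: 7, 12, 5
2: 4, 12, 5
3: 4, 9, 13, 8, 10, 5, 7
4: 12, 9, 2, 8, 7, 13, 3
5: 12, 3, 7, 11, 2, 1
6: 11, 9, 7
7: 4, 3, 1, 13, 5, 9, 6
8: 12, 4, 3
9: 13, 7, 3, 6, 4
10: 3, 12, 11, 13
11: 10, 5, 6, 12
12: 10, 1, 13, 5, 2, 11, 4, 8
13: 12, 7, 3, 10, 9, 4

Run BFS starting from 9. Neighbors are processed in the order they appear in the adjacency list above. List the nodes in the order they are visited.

9, 13, 7, 3, 6, 4, 12, 10, 1, 5, 8, 11, 2

Visit 9; enqueue 13, 7, 3, 6, 4 → queue [13, 7, 3, 6, 4]
Visit 13; enqueue 12, 10 → queue [7, 3, 6, 4, 12, 10]
Visit 7; enqueue 1, 5 → queue [3, 6, 4, 12, 10, 1, 5]
Visit 3; enqueue 8 → queue [6, 4, 12, 10, 1, 5, 8]
Visit 6; enqueue 11 → queue [4, 12, 10, 1, 5, 8, 11]
Visit 4; enqueue 2 → queue [12, 10, 1, 5, 8, 11, 2]
Visit 12 → queue [10, 1, 5, 8, 11, 2]
Visit 10 → queue [1, 5, 8, 11, 2]
Visit 1 → queue [5, 8, 11, 2]
Visit 5 → queue [8, 11, 2]
Visit 8 → queue [11, 2]
Visit 11 → queue [2]
Visit 2 → queue []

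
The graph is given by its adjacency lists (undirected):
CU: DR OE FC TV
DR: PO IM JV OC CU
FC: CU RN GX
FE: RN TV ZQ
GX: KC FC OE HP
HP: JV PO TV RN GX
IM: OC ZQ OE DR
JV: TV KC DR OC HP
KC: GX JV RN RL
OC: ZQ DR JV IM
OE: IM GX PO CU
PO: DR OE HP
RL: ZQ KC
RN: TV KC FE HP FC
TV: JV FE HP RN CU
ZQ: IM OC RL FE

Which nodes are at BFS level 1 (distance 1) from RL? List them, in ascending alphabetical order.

KC, ZQ

Level 0: RL
Level 1: KC, ZQ
Level 2: FE, GX, IM, JV, OC, RN
Level 3: DR, FC, HP, OE, TV
Level 4: CU, PO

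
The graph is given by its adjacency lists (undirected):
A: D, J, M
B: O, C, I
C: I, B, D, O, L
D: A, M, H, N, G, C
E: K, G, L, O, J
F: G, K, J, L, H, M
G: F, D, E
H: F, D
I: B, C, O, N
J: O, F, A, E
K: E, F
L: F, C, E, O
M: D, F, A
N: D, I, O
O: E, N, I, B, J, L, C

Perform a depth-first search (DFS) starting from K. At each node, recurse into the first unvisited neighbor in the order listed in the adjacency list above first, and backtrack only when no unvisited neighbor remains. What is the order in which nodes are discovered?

K -> E -> G -> F -> J -> O -> N -> D -> A -> M -> H -> C -> I -> B -> L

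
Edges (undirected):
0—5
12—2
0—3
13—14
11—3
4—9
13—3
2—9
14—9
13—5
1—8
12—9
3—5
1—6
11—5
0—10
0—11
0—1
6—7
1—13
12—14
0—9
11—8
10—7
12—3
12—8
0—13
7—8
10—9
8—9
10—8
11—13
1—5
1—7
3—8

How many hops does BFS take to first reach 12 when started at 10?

2

Level 0: 10
Level 1: 0, 7, 8, 9
Level 2: 1, 2, 3, 4, 5, 6, 11, 12, 13, 14
12 first appears at level 2.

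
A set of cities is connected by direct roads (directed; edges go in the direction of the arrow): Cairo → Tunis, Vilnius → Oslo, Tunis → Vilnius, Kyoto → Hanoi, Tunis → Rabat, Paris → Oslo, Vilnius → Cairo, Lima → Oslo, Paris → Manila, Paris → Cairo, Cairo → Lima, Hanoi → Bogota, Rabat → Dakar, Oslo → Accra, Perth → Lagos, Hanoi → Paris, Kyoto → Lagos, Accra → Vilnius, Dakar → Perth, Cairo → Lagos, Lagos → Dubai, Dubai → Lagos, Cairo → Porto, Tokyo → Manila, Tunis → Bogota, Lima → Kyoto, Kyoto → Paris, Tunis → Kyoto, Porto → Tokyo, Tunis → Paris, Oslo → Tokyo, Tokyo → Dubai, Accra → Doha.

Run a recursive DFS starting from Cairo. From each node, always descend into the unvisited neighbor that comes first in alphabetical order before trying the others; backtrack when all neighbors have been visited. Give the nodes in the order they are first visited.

Visit Cairo
Cairo → Lagos
Lagos → Dubai
Cairo → Lima
Lima → Kyoto
Kyoto → Hanoi
Hanoi → Bogota
Hanoi → Paris
Paris → Manila
Paris → Oslo
Oslo → Accra
Accra → Doha
Accra → Vilnius
Oslo → Tokyo
Cairo → Porto
Cairo → Tunis
Tunis → Rabat
Rabat → Dakar
Dakar → Perth

Cairo Lagos Dubai Lima Kyoto Hanoi Bogota Paris Manila Oslo Accra Doha Vilnius Tokyo Porto Tunis Rabat Dakar Perth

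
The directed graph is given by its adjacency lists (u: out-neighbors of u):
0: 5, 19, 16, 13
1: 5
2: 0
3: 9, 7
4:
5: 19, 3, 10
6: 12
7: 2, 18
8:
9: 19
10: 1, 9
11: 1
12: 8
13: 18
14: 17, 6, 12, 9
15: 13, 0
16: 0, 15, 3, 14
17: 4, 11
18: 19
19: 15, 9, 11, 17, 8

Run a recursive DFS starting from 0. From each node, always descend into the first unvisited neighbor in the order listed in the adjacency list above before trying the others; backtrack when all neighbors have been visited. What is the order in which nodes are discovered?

0 5 19 15 13 18 9 11 1 17 4 8 3 7 2 10 16 14 6 12

Visit 0
0 → 5
5 → 19
19 → 15
15 → 13
13 → 18
19 → 9
19 → 11
11 → 1
19 → 17
17 → 4
19 → 8
5 → 3
3 → 7
7 → 2
5 → 10
0 → 16
16 → 14
14 → 6
6 → 12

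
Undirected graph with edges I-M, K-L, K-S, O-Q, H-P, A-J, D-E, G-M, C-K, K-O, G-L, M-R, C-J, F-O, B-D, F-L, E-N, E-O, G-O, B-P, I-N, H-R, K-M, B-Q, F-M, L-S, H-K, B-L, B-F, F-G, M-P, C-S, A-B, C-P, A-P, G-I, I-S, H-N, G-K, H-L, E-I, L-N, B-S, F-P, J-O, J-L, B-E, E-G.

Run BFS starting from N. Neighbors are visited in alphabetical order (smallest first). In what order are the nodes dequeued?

Visit N; enqueue E, H, I, L → queue [E, H, I, L]
Visit E; enqueue B, D, G, O → queue [H, I, L, B, D, G, O]
Visit H; enqueue K, P, R → queue [I, L, B, D, G, O, K, P, R]
Visit I; enqueue M, S → queue [L, B, D, G, O, K, P, R, M, S]
Visit L; enqueue F, J → queue [B, D, G, O, K, P, R, M, S, F, J]
Visit B; enqueue A, Q → queue [D, G, O, K, P, R, M, S, F, J, A, Q]
Visit D → queue [G, O, K, P, R, M, S, F, J, A, Q]
Visit G → queue [O, K, P, R, M, S, F, J, A, Q]
Visit O → queue [K, P, R, M, S, F, J, A, Q]
Visit K; enqueue C → queue [P, R, M, S, F, J, A, Q, C]
Visit P → queue [R, M, S, F, J, A, Q, C]
Visit R → queue [M, S, F, J, A, Q, C]
Visit M → queue [S, F, J, A, Q, C]
Visit S → queue [F, J, A, Q, C]
Visit F → queue [J, A, Q, C]
Visit J → queue [A, Q, C]
Visit A → queue [Q, C]
Visit Q → queue [C]
Visit C → queue []

N -> E -> H -> I -> L -> B -> D -> G -> O -> K -> P -> R -> M -> S -> F -> J -> A -> Q -> C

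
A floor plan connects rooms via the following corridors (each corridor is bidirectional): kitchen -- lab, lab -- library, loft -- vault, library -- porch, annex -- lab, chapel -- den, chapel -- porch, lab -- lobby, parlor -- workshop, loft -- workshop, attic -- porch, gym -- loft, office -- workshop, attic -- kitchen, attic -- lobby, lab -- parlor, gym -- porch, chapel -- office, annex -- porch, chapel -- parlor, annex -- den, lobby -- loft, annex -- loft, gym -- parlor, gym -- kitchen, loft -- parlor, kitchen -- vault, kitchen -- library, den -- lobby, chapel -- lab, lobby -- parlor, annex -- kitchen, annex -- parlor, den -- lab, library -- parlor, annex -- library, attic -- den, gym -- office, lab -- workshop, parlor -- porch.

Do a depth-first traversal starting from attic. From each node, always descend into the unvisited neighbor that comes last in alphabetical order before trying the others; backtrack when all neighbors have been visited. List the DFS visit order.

attic porch parlor workshop office gym loft vault kitchen library lab lobby den chapel annex

Visit attic
attic → porch
porch → parlor
parlor → workshop
workshop → office
office → gym
gym → loft
loft → vault
vault → kitchen
kitchen → library
library → lab
lab → lobby
lobby → den
den → chapel
den → annex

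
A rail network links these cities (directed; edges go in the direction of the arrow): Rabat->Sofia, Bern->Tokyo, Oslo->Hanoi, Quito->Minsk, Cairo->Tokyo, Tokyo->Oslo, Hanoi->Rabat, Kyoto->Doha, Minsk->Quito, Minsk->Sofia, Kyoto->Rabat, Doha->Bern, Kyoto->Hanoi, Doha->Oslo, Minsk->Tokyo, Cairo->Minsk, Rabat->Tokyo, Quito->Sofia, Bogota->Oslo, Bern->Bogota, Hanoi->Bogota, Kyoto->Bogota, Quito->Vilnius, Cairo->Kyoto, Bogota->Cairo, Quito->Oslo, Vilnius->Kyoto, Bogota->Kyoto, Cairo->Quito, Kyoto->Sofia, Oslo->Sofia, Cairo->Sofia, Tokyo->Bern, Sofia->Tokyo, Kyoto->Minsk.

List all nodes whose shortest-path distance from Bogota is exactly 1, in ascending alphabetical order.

Cairo, Kyoto, Oslo

Level 0: Bogota
Level 1: Cairo, Kyoto, Oslo
Level 2: Doha, Hanoi, Minsk, Quito, Rabat, Sofia, Tokyo
Level 3: Bern, Vilnius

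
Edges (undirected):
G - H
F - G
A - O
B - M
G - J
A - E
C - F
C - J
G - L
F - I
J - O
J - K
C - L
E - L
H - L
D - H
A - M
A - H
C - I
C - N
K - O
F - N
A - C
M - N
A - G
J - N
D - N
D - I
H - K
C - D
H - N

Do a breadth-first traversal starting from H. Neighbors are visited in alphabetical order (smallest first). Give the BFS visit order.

H -> A -> D -> G -> K -> L -> N -> C -> E -> M -> O -> I -> F -> J -> B

Visit H; enqueue A, D, G, K, L, N → queue [A, D, G, K, L, N]
Visit A; enqueue C, E, M, O → queue [D, G, K, L, N, C, E, M, O]
Visit D; enqueue I → queue [G, K, L, N, C, E, M, O, I]
Visit G; enqueue F, J → queue [K, L, N, C, E, M, O, I, F, J]
Visit K → queue [L, N, C, E, M, O, I, F, J]
Visit L → queue [N, C, E, M, O, I, F, J]
Visit N → queue [C, E, M, O, I, F, J]
Visit C → queue [E, M, O, I, F, J]
Visit E → queue [M, O, I, F, J]
Visit M; enqueue B → queue [O, I, F, J, B]
Visit O → queue [I, F, J, B]
Visit I → queue [F, J, B]
Visit F → queue [J, B]
Visit J → queue [B]
Visit B → queue []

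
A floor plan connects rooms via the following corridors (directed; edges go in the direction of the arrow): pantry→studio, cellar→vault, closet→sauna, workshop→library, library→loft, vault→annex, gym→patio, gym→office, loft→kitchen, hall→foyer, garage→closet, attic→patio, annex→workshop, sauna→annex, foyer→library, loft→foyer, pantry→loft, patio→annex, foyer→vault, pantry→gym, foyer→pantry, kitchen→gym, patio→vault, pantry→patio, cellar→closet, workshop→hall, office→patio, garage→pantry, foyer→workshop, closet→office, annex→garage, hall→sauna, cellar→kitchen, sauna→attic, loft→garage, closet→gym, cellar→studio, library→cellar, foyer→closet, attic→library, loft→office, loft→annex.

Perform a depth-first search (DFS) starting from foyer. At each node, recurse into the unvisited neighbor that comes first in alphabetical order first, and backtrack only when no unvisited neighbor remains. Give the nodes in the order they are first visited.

Visit foyer
foyer → closet
closet → gym
gym → office
office → patio
patio → annex
annex → garage
garage → pantry
pantry → loft
loft → kitchen
pantry → studio
annex → workshop
workshop → hall
hall → sauna
sauna → attic
attic → library
library → cellar
cellar → vault

foyer → closet → gym → office → patio → annex → garage → pantry → loft → kitchen → studio → workshop → hall → sauna → attic → library → cellar → vault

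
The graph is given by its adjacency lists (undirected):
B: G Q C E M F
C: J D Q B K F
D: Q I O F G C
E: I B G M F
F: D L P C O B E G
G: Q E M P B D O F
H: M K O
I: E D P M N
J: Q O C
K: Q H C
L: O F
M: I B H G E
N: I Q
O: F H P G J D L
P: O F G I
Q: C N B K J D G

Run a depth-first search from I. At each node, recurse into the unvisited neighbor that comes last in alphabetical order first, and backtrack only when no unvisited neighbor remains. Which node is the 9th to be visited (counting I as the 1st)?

Visit I
I → P
P → O
O → L
L → F
F → G
G → Q
Q → N
Q → K
K → H
H → M
M → E
E → B
B → C
C → J
C → D

Visit order: I, P, O, L, F, G, Q, N, K, H, M, E, B, C, J, D

K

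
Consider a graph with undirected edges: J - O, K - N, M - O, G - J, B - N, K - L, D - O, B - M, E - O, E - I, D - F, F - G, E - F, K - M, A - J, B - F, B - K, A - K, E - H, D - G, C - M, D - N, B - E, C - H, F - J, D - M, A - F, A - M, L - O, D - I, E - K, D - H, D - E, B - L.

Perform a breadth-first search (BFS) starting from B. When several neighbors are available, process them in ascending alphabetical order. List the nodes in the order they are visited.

Visit B; enqueue E, F, K, L, M, N → queue [E, F, K, L, M, N]
Visit E; enqueue D, H, I, O → queue [F, K, L, M, N, D, H, I, O]
Visit F; enqueue A, G, J → queue [K, L, M, N, D, H, I, O, A, G, J]
Visit K → queue [L, M, N, D, H, I, O, A, G, J]
Visit L → queue [M, N, D, H, I, O, A, G, J]
Visit M; enqueue C → queue [N, D, H, I, O, A, G, J, C]
Visit N → queue [D, H, I, O, A, G, J, C]
Visit D → queue [H, I, O, A, G, J, C]
Visit H → queue [I, O, A, G, J, C]
Visit I → queue [O, A, G, J, C]
Visit O → queue [A, G, J, C]
Visit A → queue [G, J, C]
Visit G → queue [J, C]
Visit J → queue [C]
Visit C → queue []

B -> E -> F -> K -> L -> M -> N -> D -> H -> I -> O -> A -> G -> J -> C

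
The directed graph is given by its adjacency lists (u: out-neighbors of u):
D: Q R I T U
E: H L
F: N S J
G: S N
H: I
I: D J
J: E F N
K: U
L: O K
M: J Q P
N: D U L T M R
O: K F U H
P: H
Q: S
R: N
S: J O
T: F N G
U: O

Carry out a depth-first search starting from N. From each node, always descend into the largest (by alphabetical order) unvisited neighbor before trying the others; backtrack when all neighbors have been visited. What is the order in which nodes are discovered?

Visit N
N → U
U → O
O → K
O → H
H → I
I → J
J → F
F → S
J → E
E → L
I → D
D → T
T → G
D → R
D → Q
N → M
M → P

N, U, O, K, H, I, J, F, S, E, L, D, T, G, R, Q, M, P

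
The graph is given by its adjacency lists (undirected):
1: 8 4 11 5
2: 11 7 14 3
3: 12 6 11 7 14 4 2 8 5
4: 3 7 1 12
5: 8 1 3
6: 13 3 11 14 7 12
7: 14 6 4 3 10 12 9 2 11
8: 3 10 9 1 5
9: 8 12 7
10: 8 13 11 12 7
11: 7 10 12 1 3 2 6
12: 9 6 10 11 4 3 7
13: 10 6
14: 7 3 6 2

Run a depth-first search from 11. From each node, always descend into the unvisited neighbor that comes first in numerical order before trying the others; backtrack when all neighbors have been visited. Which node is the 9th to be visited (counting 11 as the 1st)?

Visit 11
11 → 1
1 → 4
4 → 3
3 → 2
2 → 7
7 → 6
6 → 12
12 → 9
9 → 8
8 → 5
8 → 10
10 → 13
6 → 14

Visit order: 11, 1, 4, 3, 2, 7, 6, 12, 9, 8, 5, 10, 13, 14

9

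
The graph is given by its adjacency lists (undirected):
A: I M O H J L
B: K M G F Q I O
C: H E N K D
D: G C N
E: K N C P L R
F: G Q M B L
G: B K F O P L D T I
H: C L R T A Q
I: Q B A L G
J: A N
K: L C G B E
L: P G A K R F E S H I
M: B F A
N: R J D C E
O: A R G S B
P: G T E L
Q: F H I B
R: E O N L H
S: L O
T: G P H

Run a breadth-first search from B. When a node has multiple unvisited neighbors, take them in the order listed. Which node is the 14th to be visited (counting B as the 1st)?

D

Visit B; enqueue K, M, G, F, Q, I, O → queue [K, M, G, F, Q, I, O]
Visit K; enqueue L, C, E → queue [M, G, F, Q, I, O, L, C, E]
Visit M; enqueue A → queue [G, F, Q, I, O, L, C, E, A]
Visit G; enqueue P, D, T → queue [F, Q, I, O, L, C, E, A, P, D, T]
Visit F → queue [Q, I, O, L, C, E, A, P, D, T]
Visit Q; enqueue H → queue [I, O, L, C, E, A, P, D, T, H]
Visit I → queue [O, L, C, E, A, P, D, T, H]
Visit O; enqueue R, S → queue [L, C, E, A, P, D, T, H, R, S]
Visit L → queue [C, E, A, P, D, T, H, R, S]
Visit C; enqueue N → queue [E, A, P, D, T, H, R, S, N]
Visit E → queue [A, P, D, T, H, R, S, N]
Visit A; enqueue J → queue [P, D, T, H, R, S, N, J]
Visit P → queue [D, T, H, R, S, N, J]
Visit D → queue [T, H, R, S, N, J]
Visit T → queue [H, R, S, N, J]
Visit H → queue [R, S, N, J]
Visit R → queue [S, N, J]
Visit S → queue [N, J]
Visit N → queue [J]
Visit J → queue []

Visit order: B, K, M, G, F, Q, I, O, L, C, E, A, P, D, T, H, R, S, N, J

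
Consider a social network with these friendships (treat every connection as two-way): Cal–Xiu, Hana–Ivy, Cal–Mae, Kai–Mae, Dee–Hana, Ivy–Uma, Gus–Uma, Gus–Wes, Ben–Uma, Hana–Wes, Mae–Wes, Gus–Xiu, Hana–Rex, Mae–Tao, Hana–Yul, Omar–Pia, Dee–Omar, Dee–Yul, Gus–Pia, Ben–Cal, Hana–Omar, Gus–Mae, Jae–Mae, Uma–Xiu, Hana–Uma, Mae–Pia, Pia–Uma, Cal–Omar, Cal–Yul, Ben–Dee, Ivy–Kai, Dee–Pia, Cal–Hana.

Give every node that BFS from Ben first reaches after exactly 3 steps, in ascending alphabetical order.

Jae, Kai, Rex, Tao, Wes

Level 0: Ben
Level 1: Cal, Dee, Uma
Level 2: Gus, Hana, Ivy, Mae, Omar, Pia, Xiu, Yul
Level 3: Jae, Kai, Rex, Tao, Wes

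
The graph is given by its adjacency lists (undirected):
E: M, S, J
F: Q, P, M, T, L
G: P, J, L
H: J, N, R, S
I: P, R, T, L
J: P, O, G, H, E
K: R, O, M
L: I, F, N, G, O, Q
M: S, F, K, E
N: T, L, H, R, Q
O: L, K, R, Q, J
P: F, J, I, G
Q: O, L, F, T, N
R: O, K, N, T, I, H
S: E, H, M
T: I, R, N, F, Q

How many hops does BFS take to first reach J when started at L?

2

Level 0: L
Level 1: F, G, I, N, O, Q
Level 2: H, J, K, M, P, R, T
Level 3: E, S
J first appears at level 2.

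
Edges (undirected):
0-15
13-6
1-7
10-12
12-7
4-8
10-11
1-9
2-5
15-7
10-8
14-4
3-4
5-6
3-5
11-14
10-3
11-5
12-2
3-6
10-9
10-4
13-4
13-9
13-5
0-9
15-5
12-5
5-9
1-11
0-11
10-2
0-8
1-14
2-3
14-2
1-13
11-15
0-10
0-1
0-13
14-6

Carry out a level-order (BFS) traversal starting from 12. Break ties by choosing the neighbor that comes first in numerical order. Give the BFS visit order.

12, 2, 5, 7, 10, 3, 14, 6, 9, 11, 13, 15, 1, 0, 4, 8

Visit 12; enqueue 2, 5, 7, 10 → queue [2, 5, 7, 10]
Visit 2; enqueue 3, 14 → queue [5, 7, 10, 3, 14]
Visit 5; enqueue 6, 9, 11, 13, 15 → queue [7, 10, 3, 14, 6, 9, 11, 13, 15]
Visit 7; enqueue 1 → queue [10, 3, 14, 6, 9, 11, 13, 15, 1]
Visit 10; enqueue 0, 4, 8 → queue [3, 14, 6, 9, 11, 13, 15, 1, 0, 4, 8]
Visit 3 → queue [14, 6, 9, 11, 13, 15, 1, 0, 4, 8]
Visit 14 → queue [6, 9, 11, 13, 15, 1, 0, 4, 8]
Visit 6 → queue [9, 11, 13, 15, 1, 0, 4, 8]
Visit 9 → queue [11, 13, 15, 1, 0, 4, 8]
Visit 11 → queue [13, 15, 1, 0, 4, 8]
Visit 13 → queue [15, 1, 0, 4, 8]
Visit 15 → queue [1, 0, 4, 8]
Visit 1 → queue [0, 4, 8]
Visit 0 → queue [4, 8]
Visit 4 → queue [8]
Visit 8 → queue []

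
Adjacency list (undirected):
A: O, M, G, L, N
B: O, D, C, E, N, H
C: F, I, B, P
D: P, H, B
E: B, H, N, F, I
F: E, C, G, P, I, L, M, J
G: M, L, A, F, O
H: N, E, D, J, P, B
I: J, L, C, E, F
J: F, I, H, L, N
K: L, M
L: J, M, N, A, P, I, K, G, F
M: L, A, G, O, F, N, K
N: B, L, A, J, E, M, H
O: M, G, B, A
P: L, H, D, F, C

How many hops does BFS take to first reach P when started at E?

Level 0: E
Level 1: B, F, H, I, N
Level 2: A, C, D, G, J, L, M, O, P
Level 3: K
P first appears at level 2.

2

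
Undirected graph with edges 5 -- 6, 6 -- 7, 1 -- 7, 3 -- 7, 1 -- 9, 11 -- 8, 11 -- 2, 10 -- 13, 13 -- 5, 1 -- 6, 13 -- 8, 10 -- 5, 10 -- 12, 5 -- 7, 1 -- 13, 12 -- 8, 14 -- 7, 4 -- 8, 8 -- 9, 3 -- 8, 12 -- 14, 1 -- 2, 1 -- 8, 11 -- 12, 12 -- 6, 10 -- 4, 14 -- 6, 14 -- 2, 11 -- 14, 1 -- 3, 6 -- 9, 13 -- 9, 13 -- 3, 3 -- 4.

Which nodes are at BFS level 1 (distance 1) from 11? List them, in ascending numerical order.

Level 0: 11
Level 1: 2, 8, 12, 14
Level 2: 1, 3, 4, 6, 7, 9, 10, 13
Level 3: 5

2, 8, 12, 14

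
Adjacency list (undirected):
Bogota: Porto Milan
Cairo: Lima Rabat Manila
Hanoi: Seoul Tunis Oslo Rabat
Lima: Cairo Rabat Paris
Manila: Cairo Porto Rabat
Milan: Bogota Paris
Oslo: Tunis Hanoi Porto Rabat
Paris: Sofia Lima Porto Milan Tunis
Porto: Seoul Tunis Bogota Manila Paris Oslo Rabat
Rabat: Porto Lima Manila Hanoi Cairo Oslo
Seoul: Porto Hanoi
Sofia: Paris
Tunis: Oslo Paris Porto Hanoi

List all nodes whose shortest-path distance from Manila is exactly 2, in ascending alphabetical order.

Bogota, Hanoi, Lima, Oslo, Paris, Seoul, Tunis

Level 0: Manila
Level 1: Cairo, Porto, Rabat
Level 2: Bogota, Hanoi, Lima, Oslo, Paris, Seoul, Tunis
Level 3: Milan, Sofia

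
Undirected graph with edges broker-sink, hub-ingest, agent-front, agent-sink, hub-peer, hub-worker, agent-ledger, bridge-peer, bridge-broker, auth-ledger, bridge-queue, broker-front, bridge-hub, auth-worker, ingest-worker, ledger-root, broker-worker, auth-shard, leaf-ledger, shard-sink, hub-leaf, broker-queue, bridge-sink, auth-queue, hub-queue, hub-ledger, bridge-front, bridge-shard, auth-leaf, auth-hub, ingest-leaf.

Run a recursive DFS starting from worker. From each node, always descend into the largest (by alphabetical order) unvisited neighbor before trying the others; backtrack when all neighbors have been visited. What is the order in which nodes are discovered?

worker, ingest, leaf, ledger, root, hub, queue, broker, sink, shard, bridge, peer, front, agent, auth

Visit worker
worker → ingest
ingest → leaf
leaf → ledger
ledger → root
ledger → hub
hub → queue
queue → broker
broker → sink
sink → shard
shard → bridge
bridge → peer
bridge → front
front → agent
shard → auth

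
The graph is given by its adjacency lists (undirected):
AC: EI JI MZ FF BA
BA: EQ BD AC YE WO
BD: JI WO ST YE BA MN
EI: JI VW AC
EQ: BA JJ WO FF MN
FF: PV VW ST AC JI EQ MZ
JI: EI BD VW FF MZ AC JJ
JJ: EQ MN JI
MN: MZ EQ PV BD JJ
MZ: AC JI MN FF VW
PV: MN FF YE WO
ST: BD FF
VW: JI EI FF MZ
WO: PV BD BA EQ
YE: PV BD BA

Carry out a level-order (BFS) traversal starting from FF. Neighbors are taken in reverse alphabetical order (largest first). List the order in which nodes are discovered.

FF -> VW -> ST -> PV -> MZ -> JI -> EQ -> AC -> EI -> BD -> YE -> WO -> MN -> JJ -> BA

Visit FF; enqueue VW, ST, PV, MZ, JI, EQ, AC → queue [VW, ST, PV, MZ, JI, EQ, AC]
Visit VW; enqueue EI → queue [ST, PV, MZ, JI, EQ, AC, EI]
Visit ST; enqueue BD → queue [PV, MZ, JI, EQ, AC, EI, BD]
Visit PV; enqueue YE, WO, MN → queue [MZ, JI, EQ, AC, EI, BD, YE, WO, MN]
Visit MZ → queue [JI, EQ, AC, EI, BD, YE, WO, MN]
Visit JI; enqueue JJ → queue [EQ, AC, EI, BD, YE, WO, MN, JJ]
Visit EQ; enqueue BA → queue [AC, EI, BD, YE, WO, MN, JJ, BA]
Visit AC → queue [EI, BD, YE, WO, MN, JJ, BA]
Visit EI → queue [BD, YE, WO, MN, JJ, BA]
Visit BD → queue [YE, WO, MN, JJ, BA]
Visit YE → queue [WO, MN, JJ, BA]
Visit WO → queue [MN, JJ, BA]
Visit MN → queue [JJ, BA]
Visit JJ → queue [BA]
Visit BA → queue []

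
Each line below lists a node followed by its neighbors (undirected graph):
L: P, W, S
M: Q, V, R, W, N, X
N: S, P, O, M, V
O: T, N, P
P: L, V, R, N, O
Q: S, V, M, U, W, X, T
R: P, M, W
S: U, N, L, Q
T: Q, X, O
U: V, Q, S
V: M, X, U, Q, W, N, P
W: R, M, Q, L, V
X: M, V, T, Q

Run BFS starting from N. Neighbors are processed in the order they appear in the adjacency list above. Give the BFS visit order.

Visit N; enqueue S, P, O, M, V → queue [S, P, O, M, V]
Visit S; enqueue U, L, Q → queue [P, O, M, V, U, L, Q]
Visit P; enqueue R → queue [O, M, V, U, L, Q, R]
Visit O; enqueue T → queue [M, V, U, L, Q, R, T]
Visit M; enqueue W, X → queue [V, U, L, Q, R, T, W, X]
Visit V → queue [U, L, Q, R, T, W, X]
Visit U → queue [L, Q, R, T, W, X]
Visit L → queue [Q, R, T, W, X]
Visit Q → queue [R, T, W, X]
Visit R → queue [T, W, X]
Visit T → queue [W, X]
Visit W → queue [X]
Visit X → queue []

N S P O M V U L Q R T W X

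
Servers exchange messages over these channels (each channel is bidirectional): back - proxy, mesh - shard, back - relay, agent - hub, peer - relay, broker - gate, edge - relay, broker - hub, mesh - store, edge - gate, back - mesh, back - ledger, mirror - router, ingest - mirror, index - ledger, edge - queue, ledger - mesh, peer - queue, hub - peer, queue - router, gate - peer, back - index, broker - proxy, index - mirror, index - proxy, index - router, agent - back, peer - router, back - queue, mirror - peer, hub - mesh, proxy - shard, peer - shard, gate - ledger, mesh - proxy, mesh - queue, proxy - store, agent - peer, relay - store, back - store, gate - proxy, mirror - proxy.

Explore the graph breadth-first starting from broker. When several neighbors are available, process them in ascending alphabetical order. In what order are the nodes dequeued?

broker, gate, hub, proxy, edge, ledger, peer, agent, mesh, back, index, mirror, shard, store, queue, relay, router, ingest

Visit broker; enqueue gate, hub, proxy → queue [gate, hub, proxy]
Visit gate; enqueue edge, ledger, peer → queue [hub, proxy, edge, ledger, peer]
Visit hub; enqueue agent, mesh → queue [proxy, edge, ledger, peer, agent, mesh]
Visit proxy; enqueue back, index, mirror, shard, store → queue [edge, ledger, peer, agent, mesh, back, index, mirror, shard, store]
Visit edge; enqueue queue, relay → queue [ledger, peer, agent, mesh, back, index, mirror, shard, store, queue, relay]
Visit ledger → queue [peer, agent, mesh, back, index, mirror, shard, store, queue, relay]
Visit peer; enqueue router → queue [agent, mesh, back, index, mirror, shard, store, queue, relay, router]
Visit agent → queue [mesh, back, index, mirror, shard, store, queue, relay, router]
Visit mesh → queue [back, index, mirror, shard, store, queue, relay, router]
Visit back → queue [index, mirror, shard, store, queue, relay, router]
Visit index → queue [mirror, shard, store, queue, relay, router]
Visit mirror; enqueue ingest → queue [shard, store, queue, relay, router, ingest]
Visit shard → queue [store, queue, relay, router, ingest]
Visit store → queue [queue, relay, router, ingest]
Visit queue → queue [relay, router, ingest]
Visit relay → queue [router, ingest]
Visit router → queue [ingest]
Visit ingest → queue []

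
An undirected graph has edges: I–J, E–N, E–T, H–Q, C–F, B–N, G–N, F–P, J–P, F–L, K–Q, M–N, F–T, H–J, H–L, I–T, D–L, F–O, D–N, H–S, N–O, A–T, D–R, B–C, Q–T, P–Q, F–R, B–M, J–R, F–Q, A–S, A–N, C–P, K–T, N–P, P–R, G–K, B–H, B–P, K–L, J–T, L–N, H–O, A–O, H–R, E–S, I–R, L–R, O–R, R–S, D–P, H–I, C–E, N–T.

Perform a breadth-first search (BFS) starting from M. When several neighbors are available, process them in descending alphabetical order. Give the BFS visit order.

M -> N -> B -> T -> P -> O -> L -> G -> E -> D -> A -> H -> C -> Q -> K -> J -> I -> F -> R -> S

Visit M; enqueue N, B → queue [N, B]
Visit N; enqueue T, P, O, L, G, E, D, A → queue [B, T, P, O, L, G, E, D, A]
Visit B; enqueue H, C → queue [T, P, O, L, G, E, D, A, H, C]
Visit T; enqueue Q, K, J, I, F → queue [P, O, L, G, E, D, A, H, C, Q, K, J, I, F]
Visit P; enqueue R → queue [O, L, G, E, D, A, H, C, Q, K, J, I, F, R]
Visit O → queue [L, G, E, D, A, H, C, Q, K, J, I, F, R]
Visit L → queue [G, E, D, A, H, C, Q, K, J, I, F, R]
Visit G → queue [E, D, A, H, C, Q, K, J, I, F, R]
Visit E; enqueue S → queue [D, A, H, C, Q, K, J, I, F, R, S]
Visit D → queue [A, H, C, Q, K, J, I, F, R, S]
Visit A → queue [H, C, Q, K, J, I, F, R, S]
Visit H → queue [C, Q, K, J, I, F, R, S]
Visit C → queue [Q, K, J, I, F, R, S]
Visit Q → queue [K, J, I, F, R, S]
Visit K → queue [J, I, F, R, S]
Visit J → queue [I, F, R, S]
Visit I → queue [F, R, S]
Visit F → queue [R, S]
Visit R → queue [S]
Visit S → queue []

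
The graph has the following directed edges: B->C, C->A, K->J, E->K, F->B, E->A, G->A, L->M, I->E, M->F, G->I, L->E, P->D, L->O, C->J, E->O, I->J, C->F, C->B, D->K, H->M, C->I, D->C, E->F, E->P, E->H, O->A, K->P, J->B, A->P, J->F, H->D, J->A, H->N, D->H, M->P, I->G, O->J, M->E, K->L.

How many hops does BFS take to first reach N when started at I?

3

Level 0: I
Level 1: E, G, J
Level 2: A, B, F, H, K, O, P
Level 3: C, D, L, M, N
N first appears at level 3.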